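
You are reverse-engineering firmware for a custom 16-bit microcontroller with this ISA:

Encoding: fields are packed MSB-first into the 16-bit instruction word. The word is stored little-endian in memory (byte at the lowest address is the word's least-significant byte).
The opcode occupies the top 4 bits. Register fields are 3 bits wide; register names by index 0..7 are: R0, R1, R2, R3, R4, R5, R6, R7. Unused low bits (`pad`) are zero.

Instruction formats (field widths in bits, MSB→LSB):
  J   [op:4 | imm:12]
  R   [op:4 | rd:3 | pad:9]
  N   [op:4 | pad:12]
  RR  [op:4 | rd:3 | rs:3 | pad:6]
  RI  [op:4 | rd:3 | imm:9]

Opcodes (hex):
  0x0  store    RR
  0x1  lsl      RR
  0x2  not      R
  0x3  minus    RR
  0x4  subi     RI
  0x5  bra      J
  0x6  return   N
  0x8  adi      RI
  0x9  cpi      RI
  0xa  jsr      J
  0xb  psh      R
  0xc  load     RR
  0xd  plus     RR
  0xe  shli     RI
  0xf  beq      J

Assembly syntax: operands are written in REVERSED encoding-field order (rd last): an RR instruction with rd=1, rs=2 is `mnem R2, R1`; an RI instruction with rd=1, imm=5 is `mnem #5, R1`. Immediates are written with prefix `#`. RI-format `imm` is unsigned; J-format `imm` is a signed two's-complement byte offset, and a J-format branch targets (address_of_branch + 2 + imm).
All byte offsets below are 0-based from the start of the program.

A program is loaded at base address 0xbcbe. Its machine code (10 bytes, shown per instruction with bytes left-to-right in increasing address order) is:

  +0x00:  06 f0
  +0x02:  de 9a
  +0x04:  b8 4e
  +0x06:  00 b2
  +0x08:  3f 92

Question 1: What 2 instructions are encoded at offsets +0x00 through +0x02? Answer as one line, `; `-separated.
off 0x00: read 06 f0 as little → 0xf006
  opcode bits[15:12]=0xf: beq/J
  [11:0] imm=6 = #6
off 0x02: read de 9a as little → 0x9ade
  opcode bits[15:12]=0x9: cpi/RI
  [11:9] rd=5 = R5
  [8:0] imm=222 = #222

beq #6; cpi #222, R5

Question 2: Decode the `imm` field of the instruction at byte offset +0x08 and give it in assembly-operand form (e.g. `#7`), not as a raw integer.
#63

+0x08: 3f 92 ⇒ word 0x923f (little)
  opcode bits[15:12]=0x9: cpi/RI
  [11:9] rd=1 = R1
  [8:0] imm=63 = #63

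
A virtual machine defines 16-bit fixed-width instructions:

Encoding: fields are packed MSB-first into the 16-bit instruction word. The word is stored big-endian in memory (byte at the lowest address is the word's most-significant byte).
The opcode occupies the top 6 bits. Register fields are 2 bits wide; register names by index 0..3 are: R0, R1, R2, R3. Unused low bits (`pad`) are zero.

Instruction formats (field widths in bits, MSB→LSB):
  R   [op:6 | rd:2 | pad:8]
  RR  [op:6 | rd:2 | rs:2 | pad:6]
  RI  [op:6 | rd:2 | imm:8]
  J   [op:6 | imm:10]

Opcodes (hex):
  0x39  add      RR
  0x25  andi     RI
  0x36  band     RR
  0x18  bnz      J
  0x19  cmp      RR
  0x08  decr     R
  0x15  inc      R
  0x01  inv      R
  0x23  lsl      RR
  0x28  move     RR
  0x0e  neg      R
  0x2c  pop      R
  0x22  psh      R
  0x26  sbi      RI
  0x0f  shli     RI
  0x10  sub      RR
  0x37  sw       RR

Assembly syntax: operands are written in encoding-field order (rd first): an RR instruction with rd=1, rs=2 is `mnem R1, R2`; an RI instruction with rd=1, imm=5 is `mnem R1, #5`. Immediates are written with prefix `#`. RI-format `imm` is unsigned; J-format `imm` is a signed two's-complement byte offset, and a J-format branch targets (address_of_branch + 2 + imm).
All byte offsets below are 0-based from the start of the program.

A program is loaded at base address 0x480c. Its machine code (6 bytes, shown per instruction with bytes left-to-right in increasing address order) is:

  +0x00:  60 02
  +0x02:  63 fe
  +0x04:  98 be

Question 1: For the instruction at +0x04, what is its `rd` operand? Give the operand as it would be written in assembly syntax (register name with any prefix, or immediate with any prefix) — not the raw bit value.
@+04  big-endian(98 be) = 0x98be
  opcode bits[15:10]=0x26: sbi/RI
  rd: (w>>8)&0x3=0x0 → R0
  imm: (w>>0)&0xff=0xbe → #190

R0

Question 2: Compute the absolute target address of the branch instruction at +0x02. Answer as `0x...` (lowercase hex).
0x480e

off 0x02: read 63 fe as big → 0x63fe
  opcode bits[15:10]=0x18: bnz/J
  [9:0] imm=1022 (s10→-2) = #-2
  target = base 0x480c + off 0x02 + 2 + imm -2 = 0x480e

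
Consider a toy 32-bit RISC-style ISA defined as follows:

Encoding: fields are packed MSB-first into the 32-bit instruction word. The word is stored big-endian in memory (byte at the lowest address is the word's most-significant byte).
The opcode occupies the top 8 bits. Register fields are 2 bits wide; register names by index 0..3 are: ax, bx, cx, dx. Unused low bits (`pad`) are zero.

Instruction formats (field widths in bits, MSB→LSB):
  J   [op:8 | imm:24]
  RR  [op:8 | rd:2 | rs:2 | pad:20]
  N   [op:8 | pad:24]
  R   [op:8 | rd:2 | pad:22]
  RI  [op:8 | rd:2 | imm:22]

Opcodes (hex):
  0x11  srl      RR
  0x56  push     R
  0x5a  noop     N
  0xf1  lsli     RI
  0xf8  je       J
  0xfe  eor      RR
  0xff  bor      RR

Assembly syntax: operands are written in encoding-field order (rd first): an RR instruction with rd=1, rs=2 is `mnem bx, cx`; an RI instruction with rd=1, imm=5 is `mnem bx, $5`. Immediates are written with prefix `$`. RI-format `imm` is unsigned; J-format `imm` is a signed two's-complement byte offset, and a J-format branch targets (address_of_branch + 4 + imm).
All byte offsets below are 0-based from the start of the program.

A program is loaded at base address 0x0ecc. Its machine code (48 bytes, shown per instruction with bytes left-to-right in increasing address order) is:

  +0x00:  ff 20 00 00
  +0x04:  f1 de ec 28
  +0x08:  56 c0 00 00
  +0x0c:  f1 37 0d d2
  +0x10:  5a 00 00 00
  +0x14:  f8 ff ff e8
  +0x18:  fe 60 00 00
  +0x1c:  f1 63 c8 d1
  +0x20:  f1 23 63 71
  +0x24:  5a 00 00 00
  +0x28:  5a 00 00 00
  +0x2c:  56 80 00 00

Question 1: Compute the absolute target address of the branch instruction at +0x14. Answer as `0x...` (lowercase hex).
0x0ecc

@+14  big-endian(f8 ff ff e8) = 0xf8ffffe8
  op=0xf8ffffe8>>24=0xf8 ⇒ je (J)
  [23:0] imm=16777192 (s24→-24) = $-24
  target = base 0x0ecc + off 0x14 + 4 + imm -24 = 0x0ecc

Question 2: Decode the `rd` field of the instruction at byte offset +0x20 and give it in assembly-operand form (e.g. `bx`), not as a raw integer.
ax

off 0x20: read f1 23 63 71 as big → 0xf1236371
  opcode bits[31:24]=0xf1: lsli/RI
  [23:22] rd=0 = ax
  [21:0] imm=2319217 = $2319217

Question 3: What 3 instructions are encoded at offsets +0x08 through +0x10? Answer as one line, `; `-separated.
push dx; lsli ax, $3608018; noop

[08] 56 c0 00 00 → 0x56c00000
  top 8b → 0x56 → push [R]
  rd: (w>>22)&0x3=0x3 → dx
[0c] f1 37 0d d2 → 0xf1370dd2
  top 8b → 0xf1 → lsli [RI]
  rd: (w>>22)&0x3=0x0 → ax
  imm: (w>>0)&0x3fffff=0x370dd2 → $3608018
[10] 5a 00 00 00 → 0x5a000000
  top 8b → 0x5a → noop [N]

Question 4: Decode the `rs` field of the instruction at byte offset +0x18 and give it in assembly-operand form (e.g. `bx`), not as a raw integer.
cx

@+18  big-endian(fe 60 00 00) = 0xfe600000
  opcode bits[31:24]=0xfe: eor/RR
  rd: (w>>22)&0x3=0x1 → bx
  rs: (w>>20)&0x3=0x2 → cx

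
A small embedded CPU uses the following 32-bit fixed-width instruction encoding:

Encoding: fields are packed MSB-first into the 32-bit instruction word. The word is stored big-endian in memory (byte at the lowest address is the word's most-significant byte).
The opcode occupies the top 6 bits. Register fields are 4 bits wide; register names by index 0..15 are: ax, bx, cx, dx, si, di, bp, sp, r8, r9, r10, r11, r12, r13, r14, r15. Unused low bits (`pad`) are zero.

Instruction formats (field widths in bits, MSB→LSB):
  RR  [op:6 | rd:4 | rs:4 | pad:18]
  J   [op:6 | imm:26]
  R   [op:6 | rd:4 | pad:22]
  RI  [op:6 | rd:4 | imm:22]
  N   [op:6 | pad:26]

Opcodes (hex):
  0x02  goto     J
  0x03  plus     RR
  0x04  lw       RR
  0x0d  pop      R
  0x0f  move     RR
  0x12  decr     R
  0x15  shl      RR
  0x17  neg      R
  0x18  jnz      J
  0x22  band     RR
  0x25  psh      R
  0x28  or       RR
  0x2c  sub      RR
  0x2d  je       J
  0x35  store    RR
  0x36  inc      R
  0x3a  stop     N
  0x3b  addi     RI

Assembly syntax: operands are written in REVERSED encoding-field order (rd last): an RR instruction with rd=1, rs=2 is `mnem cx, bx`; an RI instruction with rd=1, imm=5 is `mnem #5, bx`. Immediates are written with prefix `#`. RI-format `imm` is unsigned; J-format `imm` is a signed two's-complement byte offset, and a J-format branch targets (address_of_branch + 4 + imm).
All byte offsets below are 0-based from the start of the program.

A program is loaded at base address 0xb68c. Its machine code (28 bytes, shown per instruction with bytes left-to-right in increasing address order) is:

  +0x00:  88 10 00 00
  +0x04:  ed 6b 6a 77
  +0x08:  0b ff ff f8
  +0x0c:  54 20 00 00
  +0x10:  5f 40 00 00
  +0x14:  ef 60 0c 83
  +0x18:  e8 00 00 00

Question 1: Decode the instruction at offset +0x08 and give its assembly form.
[08] 0b ff ff f8 → 0x0bfffff8
  op=0x0bfffff8>>26=0x2 ⇒ goto (J)
  imm: (w>>0)&0x3ffffff=0x3fffff8 (s26→-8) → #-8

goto #-8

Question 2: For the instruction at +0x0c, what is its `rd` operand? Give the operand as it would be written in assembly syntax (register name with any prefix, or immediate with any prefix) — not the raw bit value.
ax

+0x0c: 54 20 00 00 ⇒ word 0x54200000 (big)
  top 6b → 0x15 → shl [RR]
  [25:22] rd=0 = ax
  [21:18] rs=8 = r8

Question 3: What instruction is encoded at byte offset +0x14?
addi #2100355, r13

@+14  big-endian(ef 60 0c 83) = 0xef600c83
  top 6b → 0x3b → addi [RI]
  rd@[25:22]=0xd ⇒ r13
  imm@[21:0]=0x200c83 ⇒ #2100355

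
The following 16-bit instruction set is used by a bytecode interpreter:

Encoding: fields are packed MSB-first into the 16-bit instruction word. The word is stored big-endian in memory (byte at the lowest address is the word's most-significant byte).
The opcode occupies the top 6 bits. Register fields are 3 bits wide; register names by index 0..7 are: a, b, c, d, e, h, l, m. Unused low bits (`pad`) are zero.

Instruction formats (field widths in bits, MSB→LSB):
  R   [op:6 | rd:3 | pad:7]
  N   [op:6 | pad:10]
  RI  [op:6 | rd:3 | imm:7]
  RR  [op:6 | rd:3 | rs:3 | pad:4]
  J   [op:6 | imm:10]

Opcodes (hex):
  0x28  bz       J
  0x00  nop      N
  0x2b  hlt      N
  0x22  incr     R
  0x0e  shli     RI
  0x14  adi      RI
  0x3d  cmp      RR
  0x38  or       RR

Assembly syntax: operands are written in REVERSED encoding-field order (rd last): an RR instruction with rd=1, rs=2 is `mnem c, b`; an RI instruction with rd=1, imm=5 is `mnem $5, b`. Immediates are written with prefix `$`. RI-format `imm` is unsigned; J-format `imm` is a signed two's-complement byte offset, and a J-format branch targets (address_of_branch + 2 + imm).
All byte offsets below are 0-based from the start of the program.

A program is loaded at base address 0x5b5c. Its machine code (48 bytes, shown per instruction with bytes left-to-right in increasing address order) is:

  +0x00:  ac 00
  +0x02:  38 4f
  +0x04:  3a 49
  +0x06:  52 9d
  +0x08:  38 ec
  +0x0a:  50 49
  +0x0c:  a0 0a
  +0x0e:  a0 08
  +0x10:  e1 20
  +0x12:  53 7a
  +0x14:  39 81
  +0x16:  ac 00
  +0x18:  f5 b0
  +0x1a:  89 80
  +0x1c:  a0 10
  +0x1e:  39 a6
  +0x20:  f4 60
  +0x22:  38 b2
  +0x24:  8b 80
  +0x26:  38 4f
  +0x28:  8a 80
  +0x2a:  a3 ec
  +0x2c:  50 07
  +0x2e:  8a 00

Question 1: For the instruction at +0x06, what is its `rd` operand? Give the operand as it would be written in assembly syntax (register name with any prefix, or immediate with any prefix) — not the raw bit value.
off 0x06: read 52 9d as big → 0x529d
  op=0x529d>>10=0x14 ⇒ adi (RI)
  [9:7] rd=5 = h
  [6:0] imm=29 = $29

h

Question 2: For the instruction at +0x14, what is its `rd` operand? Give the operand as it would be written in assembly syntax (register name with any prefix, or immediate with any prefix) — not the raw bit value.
d

off 0x14: read 39 81 as big → 0x3981
  opcode bits[15:10]=0xe: shli/RI
  rd: (w>>7)&0x7=0x3 → d
  imm: (w>>0)&0x7f=0x1 → $1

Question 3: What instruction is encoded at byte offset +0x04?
shli $73, e

+0x04: 3a 49 ⇒ word 0x3a49 (big)
  top 6b → 0xe → shli [RI]
  [9:7] rd=4 = e
  [6:0] imm=73 = $73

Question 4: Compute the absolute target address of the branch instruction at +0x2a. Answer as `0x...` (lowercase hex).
off 0x2a: read a3 ec as big → 0xa3ec
  op=0xa3ec>>10=0x28 ⇒ bz (J)
  imm@[9:0]=0x3ec (s10→-20) ⇒ $-20
  target = base 0x5b5c + off 0x2a + 2 + imm -20 = 0x5b74

0x5b74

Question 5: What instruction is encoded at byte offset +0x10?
@+10  big-endian(e1 20) = 0xe120
  op=0xe120>>10=0x38 ⇒ or (RR)
  rd@[9:7]=0x2 ⇒ c
  rs@[6:4]=0x2 ⇒ c

or c, c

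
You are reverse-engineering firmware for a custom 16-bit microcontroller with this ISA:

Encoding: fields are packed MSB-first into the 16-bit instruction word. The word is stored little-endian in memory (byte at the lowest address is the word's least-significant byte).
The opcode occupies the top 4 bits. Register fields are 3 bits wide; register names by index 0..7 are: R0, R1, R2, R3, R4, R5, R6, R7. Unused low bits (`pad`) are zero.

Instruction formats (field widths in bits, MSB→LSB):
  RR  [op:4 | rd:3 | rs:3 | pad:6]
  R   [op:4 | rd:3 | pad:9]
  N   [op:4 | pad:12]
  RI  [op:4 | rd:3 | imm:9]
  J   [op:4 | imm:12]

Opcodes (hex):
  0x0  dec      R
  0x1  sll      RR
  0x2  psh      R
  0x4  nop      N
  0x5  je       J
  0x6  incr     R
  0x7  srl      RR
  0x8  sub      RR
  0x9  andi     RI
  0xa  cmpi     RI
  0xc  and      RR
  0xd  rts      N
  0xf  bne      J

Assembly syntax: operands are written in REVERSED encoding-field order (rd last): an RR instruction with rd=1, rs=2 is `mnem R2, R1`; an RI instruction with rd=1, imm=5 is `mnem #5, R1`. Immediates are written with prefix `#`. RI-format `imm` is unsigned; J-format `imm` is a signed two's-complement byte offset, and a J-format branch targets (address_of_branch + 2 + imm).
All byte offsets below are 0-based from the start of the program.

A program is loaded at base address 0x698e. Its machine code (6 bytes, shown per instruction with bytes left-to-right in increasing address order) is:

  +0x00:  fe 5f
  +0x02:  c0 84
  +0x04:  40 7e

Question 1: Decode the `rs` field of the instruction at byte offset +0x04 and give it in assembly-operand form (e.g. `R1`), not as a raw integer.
R1

[04] 40 7e → 0x7e40
  opcode bits[15:12]=0x7: srl/RR
  [11:9] rd=7 = R7
  [8:6] rs=1 = R1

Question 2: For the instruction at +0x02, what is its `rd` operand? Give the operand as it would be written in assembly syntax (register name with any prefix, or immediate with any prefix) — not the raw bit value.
@+02  little-endian(c0 84) = 0x84c0
  op=0x84c0>>12=0x8 ⇒ sub (RR)
  rd: (w>>9)&0x7=0x2 → R2
  rs: (w>>6)&0x7=0x3 → R3

R2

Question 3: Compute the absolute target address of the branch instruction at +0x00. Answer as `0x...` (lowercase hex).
+0x00: fe 5f ⇒ word 0x5ffe (little)
  op=0x5ffe>>12=0x5 ⇒ je (J)
  imm: (w>>0)&0xfff=0xffe (s12→-2) → #-2
  target = base 0x698e + off 0x00 + 2 + imm -2 = 0x698e

0x698e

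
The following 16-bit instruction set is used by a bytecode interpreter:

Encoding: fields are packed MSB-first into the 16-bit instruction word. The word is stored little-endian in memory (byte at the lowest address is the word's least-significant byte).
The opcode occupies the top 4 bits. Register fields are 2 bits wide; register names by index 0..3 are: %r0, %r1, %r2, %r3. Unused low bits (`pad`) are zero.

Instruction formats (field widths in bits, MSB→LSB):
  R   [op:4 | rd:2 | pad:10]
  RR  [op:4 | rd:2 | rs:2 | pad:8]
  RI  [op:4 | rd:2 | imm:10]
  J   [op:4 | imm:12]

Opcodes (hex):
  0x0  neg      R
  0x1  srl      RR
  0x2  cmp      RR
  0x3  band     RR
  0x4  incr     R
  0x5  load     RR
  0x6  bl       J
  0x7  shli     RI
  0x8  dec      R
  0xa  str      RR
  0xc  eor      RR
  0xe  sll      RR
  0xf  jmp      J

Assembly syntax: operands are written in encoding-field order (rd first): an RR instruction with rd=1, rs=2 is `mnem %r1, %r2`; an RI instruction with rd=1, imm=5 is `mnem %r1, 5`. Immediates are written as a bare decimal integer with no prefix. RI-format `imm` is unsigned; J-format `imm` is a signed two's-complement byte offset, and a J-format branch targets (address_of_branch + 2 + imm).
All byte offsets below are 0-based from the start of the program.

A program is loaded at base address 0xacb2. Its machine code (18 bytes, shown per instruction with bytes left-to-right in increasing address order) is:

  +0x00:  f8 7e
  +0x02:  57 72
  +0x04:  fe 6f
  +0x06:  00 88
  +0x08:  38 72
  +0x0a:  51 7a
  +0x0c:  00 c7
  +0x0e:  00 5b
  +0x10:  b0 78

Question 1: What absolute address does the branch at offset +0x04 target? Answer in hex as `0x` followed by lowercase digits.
0xacb6

+0x04: fe 6f ⇒ word 0x6ffe (little)
  top 4b → 0x6 → bl [J]
  imm@[11:0]=0xffe (s12→-2) ⇒ -2
  target = base 0xacb2 + off 0x04 + 2 + imm -2 = 0xacb6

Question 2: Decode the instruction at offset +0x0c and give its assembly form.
[0c] 00 c7 → 0xc700
  op=0xc700>>12=0xc ⇒ eor (RR)
  rd: (w>>10)&0x3=0x1 → %r1
  rs: (w>>8)&0x3=0x3 → %r3

eor %r1, %r3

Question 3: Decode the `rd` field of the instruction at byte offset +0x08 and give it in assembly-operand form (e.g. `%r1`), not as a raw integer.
%r0

+0x08: 38 72 ⇒ word 0x7238 (little)
  top 4b → 0x7 → shli [RI]
  [11:10] rd=0 = %r0
  [9:0] imm=568 = 568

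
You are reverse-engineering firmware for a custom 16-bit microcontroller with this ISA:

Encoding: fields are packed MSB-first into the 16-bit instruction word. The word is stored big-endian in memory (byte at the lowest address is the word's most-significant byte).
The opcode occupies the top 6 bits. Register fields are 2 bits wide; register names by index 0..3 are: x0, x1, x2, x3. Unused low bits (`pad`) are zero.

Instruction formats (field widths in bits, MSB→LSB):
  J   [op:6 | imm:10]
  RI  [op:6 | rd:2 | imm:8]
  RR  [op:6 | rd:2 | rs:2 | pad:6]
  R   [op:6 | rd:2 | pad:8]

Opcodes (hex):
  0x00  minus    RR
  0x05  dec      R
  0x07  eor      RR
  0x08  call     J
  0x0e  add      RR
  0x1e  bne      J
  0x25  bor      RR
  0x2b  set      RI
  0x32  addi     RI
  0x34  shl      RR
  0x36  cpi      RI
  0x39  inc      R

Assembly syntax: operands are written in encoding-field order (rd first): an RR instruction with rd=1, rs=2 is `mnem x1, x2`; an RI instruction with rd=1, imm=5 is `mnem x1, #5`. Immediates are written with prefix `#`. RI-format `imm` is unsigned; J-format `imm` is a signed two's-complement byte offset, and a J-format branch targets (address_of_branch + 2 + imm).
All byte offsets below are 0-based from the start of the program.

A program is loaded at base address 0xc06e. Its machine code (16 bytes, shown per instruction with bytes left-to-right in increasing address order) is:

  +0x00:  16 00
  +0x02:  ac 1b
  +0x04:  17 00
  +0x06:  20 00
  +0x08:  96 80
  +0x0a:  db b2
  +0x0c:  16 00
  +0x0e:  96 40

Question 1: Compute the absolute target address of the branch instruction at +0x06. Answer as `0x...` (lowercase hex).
off 0x06: read 20 00 as big → 0x2000
  op=0x2000>>10=0x8 ⇒ call (J)
  imm: (w>>0)&0x3ff=0x0 → #0
  target = base 0xc06e + off 0x06 + 2 + imm 0 = 0xc076

0xc076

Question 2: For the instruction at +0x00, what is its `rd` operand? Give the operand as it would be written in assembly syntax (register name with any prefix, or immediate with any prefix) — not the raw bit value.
+0x00: 16 00 ⇒ word 0x1600 (big)
  top 6b → 0x5 → dec [R]
  [9:8] rd=2 = x2

x2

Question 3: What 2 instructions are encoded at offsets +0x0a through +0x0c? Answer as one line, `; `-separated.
+0x0a: db b2 ⇒ word 0xdbb2 (big)
  op=0xdbb2>>10=0x36 ⇒ cpi (RI)
  rd: (w>>8)&0x3=0x3 → x3
  imm: (w>>0)&0xff=0xb2 → #178
+0x0c: 16 00 ⇒ word 0x1600 (big)
  op=0x1600>>10=0x5 ⇒ dec (R)
  rd: (w>>8)&0x3=0x2 → x2

cpi x3, #178; dec x2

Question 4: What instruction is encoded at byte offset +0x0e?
bor x2, x1

[0e] 96 40 → 0x9640
  top 6b → 0x25 → bor [RR]
  [9:8] rd=2 = x2
  [7:6] rs=1 = x1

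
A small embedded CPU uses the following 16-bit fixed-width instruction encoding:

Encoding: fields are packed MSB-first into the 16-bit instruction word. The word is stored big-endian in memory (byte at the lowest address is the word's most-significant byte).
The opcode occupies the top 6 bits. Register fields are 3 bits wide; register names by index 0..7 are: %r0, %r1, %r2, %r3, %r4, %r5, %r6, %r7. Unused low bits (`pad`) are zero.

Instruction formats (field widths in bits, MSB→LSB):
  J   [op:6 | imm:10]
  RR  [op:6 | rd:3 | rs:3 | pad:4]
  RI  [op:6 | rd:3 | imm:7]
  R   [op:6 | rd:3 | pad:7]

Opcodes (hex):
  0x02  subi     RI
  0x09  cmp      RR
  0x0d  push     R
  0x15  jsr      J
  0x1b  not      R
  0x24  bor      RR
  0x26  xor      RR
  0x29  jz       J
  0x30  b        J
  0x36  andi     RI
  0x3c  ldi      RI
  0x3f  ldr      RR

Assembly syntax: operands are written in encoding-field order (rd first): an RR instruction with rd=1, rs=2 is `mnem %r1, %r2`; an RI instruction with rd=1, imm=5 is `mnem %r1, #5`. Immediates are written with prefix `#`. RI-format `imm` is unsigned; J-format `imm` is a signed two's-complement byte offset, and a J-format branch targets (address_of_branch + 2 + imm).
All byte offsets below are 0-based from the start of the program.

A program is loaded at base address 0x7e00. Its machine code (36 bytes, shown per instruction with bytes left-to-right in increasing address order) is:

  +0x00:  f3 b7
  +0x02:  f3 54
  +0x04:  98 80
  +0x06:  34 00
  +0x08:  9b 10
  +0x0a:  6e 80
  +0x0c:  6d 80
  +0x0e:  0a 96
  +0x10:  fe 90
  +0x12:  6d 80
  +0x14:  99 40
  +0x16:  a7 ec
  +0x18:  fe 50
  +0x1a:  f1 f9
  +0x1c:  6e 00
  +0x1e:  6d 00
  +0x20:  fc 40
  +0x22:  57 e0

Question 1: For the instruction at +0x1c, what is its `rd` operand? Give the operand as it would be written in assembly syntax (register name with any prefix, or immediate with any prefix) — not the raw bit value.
%r4

+0x1c: 6e 00 ⇒ word 0x6e00 (big)
  opcode bits[15:10]=0x1b: not/R
  rd@[9:7]=0x4 ⇒ %r4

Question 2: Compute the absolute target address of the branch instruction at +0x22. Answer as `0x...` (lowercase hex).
0x7e04

@+22  big-endian(57 e0) = 0x57e0
  op=0x57e0>>10=0x15 ⇒ jsr (J)
  imm: (w>>0)&0x3ff=0x3e0 (s10→-32) → #-32
  target = base 0x7e00 + off 0x22 + 2 + imm -32 = 0x7e04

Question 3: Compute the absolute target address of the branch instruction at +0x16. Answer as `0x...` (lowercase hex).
off 0x16: read a7 ec as big → 0xa7ec
  op=0xa7ec>>10=0x29 ⇒ jz (J)
  imm@[9:0]=0x3ec (s10→-20) ⇒ #-20
  target = base 0x7e00 + off 0x16 + 2 + imm -20 = 0x7e04

0x7e04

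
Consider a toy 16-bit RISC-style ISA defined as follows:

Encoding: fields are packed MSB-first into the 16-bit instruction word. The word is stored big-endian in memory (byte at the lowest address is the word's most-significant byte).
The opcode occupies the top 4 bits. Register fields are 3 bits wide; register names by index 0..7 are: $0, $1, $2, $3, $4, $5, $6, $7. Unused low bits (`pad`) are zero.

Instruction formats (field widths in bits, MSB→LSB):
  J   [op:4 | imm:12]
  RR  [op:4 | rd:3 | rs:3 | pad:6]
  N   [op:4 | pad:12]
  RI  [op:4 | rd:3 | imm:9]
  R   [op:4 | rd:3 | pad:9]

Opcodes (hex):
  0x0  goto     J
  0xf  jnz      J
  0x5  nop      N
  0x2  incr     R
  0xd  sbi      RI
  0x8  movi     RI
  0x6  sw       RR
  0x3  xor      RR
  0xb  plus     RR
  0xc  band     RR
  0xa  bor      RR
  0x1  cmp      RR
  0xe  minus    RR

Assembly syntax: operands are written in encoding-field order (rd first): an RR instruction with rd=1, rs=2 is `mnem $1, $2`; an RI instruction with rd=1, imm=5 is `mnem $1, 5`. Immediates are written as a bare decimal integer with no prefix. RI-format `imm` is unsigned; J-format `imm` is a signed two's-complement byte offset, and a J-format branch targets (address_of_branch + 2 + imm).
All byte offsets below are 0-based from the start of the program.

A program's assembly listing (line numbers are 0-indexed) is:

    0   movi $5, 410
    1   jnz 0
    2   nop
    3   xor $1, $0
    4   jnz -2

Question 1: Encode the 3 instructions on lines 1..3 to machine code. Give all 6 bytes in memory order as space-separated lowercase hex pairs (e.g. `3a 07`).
L1: jnz op=0xf:4|imm=0:12 ⇒ 0xf000 ⇒ big f0 00
L2: nop op=0x5:4|pad=0:12 ⇒ 0x5000 ⇒ big 50 00
L3: xor op=0x3:4|rd=1:3|rs=0:3|pad=0:6 ⇒ 0x3200 ⇒ big 32 00

f0 00 50 00 32 00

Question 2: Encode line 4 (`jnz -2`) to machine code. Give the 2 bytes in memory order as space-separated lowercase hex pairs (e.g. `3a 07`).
ff fe

line 4 (jnz): pack op=0xf:4|imm=-2:12 = 0xfffe; big→ ff fe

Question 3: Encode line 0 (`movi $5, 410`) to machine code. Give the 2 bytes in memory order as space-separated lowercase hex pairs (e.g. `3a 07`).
L0: movi op=0x8:4|rd=5:3|imm=410:9 ⇒ 0x8b9a ⇒ big 8b 9a

8b 9a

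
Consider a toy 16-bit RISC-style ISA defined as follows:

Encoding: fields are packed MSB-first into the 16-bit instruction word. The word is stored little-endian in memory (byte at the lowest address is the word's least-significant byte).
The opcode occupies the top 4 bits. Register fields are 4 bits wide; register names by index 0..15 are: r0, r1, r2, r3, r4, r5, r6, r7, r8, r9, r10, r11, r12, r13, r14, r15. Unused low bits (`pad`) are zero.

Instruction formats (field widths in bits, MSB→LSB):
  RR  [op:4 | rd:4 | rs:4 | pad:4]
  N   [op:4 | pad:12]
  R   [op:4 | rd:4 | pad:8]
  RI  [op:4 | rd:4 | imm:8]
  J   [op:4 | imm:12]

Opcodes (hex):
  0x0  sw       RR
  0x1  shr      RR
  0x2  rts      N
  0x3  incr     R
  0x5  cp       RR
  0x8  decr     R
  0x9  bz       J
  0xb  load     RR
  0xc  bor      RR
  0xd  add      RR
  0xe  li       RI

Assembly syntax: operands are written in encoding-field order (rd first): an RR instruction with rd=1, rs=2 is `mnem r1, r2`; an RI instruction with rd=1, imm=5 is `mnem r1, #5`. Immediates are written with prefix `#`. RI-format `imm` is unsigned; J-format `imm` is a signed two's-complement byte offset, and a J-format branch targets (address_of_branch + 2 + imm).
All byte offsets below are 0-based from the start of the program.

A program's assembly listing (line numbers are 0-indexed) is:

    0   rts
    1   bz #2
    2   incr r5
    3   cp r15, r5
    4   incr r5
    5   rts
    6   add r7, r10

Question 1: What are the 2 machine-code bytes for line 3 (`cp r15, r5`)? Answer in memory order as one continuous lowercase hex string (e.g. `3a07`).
505f

line 3 (cp): pack op=0x5:4|rd=15:4|rs=5:4|pad=0:4 = 0x5f50; little→ 50 5f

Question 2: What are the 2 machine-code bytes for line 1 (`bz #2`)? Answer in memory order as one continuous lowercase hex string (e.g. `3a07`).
1. bz fields op=0x9:4|imm=2:12 → word 9002h → 02 90

0290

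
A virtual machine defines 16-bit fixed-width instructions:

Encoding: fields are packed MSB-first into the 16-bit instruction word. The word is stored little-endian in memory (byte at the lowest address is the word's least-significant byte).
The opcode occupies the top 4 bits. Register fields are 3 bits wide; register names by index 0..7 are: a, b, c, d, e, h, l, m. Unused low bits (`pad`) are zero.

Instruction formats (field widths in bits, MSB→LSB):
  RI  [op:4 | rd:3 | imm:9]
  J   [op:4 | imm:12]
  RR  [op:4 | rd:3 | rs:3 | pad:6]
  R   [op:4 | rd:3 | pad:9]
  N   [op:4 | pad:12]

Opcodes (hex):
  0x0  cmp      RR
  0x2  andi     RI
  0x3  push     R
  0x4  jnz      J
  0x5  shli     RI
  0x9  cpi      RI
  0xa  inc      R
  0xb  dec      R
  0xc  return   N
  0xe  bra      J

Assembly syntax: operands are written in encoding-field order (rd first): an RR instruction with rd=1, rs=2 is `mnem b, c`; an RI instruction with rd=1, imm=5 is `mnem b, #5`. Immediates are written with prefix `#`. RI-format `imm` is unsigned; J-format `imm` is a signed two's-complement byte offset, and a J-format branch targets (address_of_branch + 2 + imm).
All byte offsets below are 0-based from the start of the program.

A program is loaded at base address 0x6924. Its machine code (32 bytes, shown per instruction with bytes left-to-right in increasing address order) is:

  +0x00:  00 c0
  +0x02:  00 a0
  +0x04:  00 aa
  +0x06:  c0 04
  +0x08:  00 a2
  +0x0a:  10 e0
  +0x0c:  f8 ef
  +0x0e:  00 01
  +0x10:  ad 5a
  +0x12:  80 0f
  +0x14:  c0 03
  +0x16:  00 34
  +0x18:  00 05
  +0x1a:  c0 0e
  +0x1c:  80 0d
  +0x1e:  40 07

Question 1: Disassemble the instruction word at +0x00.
off 0x00: read 00 c0 as little → 0xc000
  opcode bits[15:12]=0xc: return/N

return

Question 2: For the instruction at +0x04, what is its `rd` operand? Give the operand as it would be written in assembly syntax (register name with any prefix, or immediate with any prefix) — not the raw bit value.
@+04  little-endian(00 aa) = 0xaa00
  op=0xaa00>>12=0xa ⇒ inc (R)
  [11:9] rd=5 = h

h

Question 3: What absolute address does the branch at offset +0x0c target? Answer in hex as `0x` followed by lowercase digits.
off 0x0c: read f8 ef as little → 0xeff8
  opcode bits[15:12]=0xe: bra/J
  imm: (w>>0)&0xfff=0xff8 (s12→-8) → #-8
  target = base 0x6924 + off 0x0c + 2 + imm -8 = 0x692a

0x692a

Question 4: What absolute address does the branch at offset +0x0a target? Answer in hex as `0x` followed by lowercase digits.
+0x0a: 10 e0 ⇒ word 0xe010 (little)
  op=0xe010>>12=0xe ⇒ bra (J)
  imm@[11:0]=0x10 ⇒ #16
  target = base 0x6924 + off 0x0a + 2 + imm 16 = 0x6940

0x6940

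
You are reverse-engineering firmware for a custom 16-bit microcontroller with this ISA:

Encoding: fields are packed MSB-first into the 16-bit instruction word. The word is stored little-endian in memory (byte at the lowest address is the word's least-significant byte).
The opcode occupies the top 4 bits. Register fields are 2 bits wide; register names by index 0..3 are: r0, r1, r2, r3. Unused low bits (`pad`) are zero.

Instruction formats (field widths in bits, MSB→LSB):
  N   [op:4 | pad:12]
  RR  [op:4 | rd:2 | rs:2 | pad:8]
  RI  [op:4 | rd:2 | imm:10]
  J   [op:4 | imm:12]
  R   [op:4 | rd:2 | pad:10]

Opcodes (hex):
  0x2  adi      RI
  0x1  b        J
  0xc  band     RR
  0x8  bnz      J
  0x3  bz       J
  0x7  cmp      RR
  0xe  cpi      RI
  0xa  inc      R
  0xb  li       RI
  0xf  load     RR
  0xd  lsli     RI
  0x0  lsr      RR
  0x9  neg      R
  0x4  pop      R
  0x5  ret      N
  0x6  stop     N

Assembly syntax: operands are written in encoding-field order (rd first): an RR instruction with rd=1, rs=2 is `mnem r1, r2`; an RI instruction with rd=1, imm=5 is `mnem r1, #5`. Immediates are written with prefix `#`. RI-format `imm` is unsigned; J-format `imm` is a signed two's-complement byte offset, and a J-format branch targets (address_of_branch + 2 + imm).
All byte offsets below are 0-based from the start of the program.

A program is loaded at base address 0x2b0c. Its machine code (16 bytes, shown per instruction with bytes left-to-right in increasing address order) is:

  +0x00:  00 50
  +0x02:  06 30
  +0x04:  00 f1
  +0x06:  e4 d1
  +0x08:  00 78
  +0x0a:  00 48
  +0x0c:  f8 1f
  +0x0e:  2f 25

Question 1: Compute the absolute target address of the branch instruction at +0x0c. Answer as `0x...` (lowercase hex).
off 0x0c: read f8 1f as little → 0x1ff8
  top 4b → 0x1 → b [J]
  [11:0] imm=4088 (s12→-8) = #-8
  target = base 0x2b0c + off 0x0c + 2 + imm -8 = 0x2b12

0x2b12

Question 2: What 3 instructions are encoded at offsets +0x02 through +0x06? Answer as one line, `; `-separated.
bz #6; load r0, r1; lsli r0, #484

@+02  little-endian(06 30) = 0x3006
  op=0x3006>>12=0x3 ⇒ bz (J)
  [11:0] imm=6 = #6
@+04  little-endian(00 f1) = 0xf100
  op=0xf100>>12=0xf ⇒ load (RR)
  [11:10] rd=0 = r0
  [9:8] rs=1 = r1
@+06  little-endian(e4 d1) = 0xd1e4
  op=0xd1e4>>12=0xd ⇒ lsli (RI)
  [11:10] rd=0 = r0
  [9:0] imm=484 = #484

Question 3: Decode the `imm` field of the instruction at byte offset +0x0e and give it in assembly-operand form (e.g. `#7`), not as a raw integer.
off 0x0e: read 2f 25 as little → 0x252f
  op=0x252f>>12=0x2 ⇒ adi (RI)
  [11:10] rd=1 = r1
  [9:0] imm=303 = #303

#303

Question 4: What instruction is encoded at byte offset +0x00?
off 0x00: read 00 50 as little → 0x5000
  opcode bits[15:12]=0x5: ret/N

ret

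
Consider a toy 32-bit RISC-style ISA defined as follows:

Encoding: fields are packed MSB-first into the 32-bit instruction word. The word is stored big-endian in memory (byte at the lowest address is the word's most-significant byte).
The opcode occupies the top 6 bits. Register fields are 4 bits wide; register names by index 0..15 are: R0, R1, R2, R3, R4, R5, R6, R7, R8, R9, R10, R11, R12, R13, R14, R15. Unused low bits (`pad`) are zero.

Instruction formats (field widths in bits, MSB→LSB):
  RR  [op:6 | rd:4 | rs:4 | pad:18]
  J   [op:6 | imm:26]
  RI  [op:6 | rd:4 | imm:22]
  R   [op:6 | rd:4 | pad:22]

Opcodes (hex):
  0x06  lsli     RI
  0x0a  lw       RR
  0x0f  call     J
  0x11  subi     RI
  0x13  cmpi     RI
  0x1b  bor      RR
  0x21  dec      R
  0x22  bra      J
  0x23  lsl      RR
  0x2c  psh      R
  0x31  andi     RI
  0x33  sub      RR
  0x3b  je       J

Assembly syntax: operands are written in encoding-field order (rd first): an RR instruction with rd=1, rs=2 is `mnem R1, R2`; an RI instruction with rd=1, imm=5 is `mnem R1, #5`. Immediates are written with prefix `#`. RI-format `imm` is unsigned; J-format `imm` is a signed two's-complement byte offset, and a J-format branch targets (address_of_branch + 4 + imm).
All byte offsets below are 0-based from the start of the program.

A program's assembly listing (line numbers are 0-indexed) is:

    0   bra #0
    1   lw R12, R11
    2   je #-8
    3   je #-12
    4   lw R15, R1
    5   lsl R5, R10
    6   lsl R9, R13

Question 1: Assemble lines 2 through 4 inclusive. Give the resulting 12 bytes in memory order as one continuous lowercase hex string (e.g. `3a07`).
line 2 (je): pack op=0x3b:6|imm=-8:26 = 0xeffffff8; big→ ef ff ff f8
line 3 (je): pack op=0x3b:6|imm=-12:26 = 0xeffffff4; big→ ef ff ff f4
line 4 (lw): pack op=0xa:6|rd=15:4|rs=1:4|pad=0:18 = 0x2bc40000; big→ 2b c4 00 00

effffff8effffff42bc40000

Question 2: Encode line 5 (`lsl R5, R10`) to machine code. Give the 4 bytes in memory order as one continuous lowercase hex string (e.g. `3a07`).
L5: lsl op=0x23:6|rd=5:4|rs=10:4|pad=0:18 ⇒ 0x8d680000 ⇒ big 8d 68 00 00

8d680000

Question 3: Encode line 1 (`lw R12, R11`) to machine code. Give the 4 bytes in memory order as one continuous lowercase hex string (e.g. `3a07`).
2b2c0000

L1: lw op=0xa:6|rd=12:4|rs=11:4|pad=0:18 ⇒ 0x2b2c0000 ⇒ big 2b 2c 00 00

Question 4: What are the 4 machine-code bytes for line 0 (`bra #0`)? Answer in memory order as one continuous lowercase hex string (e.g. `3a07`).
line 0 (bra): pack op=0x22:6|imm=0:26 = 0x88000000; big→ 88 00 00 00

88000000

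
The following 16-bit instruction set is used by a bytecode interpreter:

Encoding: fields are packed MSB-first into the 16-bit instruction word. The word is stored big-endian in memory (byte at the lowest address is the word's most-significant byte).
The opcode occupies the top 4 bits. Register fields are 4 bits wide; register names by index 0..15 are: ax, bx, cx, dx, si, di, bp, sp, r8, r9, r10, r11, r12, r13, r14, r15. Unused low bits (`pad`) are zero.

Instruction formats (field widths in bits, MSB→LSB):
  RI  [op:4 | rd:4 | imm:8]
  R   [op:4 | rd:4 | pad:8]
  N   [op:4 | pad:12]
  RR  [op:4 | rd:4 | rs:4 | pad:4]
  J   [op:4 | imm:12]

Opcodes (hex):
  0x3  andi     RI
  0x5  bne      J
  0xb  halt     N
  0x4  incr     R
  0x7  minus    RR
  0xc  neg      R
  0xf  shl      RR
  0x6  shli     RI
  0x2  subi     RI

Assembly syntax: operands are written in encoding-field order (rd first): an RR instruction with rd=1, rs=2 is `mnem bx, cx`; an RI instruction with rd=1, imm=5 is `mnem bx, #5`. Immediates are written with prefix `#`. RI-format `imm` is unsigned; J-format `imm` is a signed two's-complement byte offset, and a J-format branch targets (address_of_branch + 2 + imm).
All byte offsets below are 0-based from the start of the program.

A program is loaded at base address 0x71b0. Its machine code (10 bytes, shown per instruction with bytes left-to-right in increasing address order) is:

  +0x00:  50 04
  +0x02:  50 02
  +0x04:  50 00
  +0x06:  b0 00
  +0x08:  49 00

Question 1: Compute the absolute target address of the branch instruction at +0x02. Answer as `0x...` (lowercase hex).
[02] 50 02 → 0x5002
  opcode bits[15:12]=0x5: bne/J
  [11:0] imm=2 = #2
  target = base 0x71b0 + off 0x02 + 2 + imm 2 = 0x71b6

0x71b6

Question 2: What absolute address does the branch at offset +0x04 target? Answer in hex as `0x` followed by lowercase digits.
@+04  big-endian(50 00) = 0x5000
  opcode bits[15:12]=0x5: bne/J
  imm@[11:0]=0x0 ⇒ #0
  target = base 0x71b0 + off 0x04 + 2 + imm 0 = 0x71b6

0x71b6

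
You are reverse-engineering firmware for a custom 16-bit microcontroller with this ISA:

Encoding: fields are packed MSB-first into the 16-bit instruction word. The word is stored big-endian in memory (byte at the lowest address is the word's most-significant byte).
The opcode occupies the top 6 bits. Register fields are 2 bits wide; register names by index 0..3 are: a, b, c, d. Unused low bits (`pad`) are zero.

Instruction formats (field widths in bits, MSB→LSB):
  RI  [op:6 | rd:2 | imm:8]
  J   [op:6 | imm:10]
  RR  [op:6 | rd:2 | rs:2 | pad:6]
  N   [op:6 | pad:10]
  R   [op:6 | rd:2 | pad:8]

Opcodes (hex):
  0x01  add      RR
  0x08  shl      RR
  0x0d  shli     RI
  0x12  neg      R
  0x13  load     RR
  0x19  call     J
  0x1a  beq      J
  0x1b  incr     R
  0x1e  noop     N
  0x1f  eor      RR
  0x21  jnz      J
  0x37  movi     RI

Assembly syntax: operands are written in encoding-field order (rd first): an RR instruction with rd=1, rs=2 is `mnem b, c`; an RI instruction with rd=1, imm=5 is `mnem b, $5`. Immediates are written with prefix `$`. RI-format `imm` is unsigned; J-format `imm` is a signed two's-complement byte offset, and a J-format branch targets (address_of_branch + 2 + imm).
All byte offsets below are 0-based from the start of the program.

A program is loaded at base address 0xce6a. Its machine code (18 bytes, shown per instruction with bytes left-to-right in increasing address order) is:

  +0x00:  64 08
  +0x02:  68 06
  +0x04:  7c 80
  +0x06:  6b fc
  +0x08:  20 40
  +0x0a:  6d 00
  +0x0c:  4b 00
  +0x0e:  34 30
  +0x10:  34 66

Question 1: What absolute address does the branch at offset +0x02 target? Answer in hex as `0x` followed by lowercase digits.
+0x02: 68 06 ⇒ word 0x6806 (big)
  top 6b → 0x1a → beq [J]
  imm@[9:0]=0x6 ⇒ $6
  target = base 0xce6a + off 0x02 + 2 + imm 6 = 0xce74

0xce74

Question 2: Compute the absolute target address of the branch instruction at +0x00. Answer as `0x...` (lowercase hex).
0xce74

@+00  big-endian(64 08) = 0x6408
  op=0x6408>>10=0x19 ⇒ call (J)
  [9:0] imm=8 = $8
  target = base 0xce6a + off 0x00 + 2 + imm 8 = 0xce74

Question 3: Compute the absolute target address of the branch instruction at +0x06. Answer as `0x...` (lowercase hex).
0xce6e

off 0x06: read 6b fc as big → 0x6bfc
  opcode bits[15:10]=0x1a: beq/J
  imm@[9:0]=0x3fc (s10→-4) ⇒ $-4
  target = base 0xce6a + off 0x06 + 2 + imm -4 = 0xce6e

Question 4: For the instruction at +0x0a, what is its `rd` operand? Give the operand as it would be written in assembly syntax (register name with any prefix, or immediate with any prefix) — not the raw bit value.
off 0x0a: read 6d 00 as big → 0x6d00
  top 6b → 0x1b → incr [R]
  rd: (w>>8)&0x3=0x1 → b

b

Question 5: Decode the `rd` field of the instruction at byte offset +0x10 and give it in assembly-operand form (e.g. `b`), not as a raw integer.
+0x10: 34 66 ⇒ word 0x3466 (big)
  top 6b → 0xd → shli [RI]
  [9:8] rd=0 = a
  [7:0] imm=102 = $102

a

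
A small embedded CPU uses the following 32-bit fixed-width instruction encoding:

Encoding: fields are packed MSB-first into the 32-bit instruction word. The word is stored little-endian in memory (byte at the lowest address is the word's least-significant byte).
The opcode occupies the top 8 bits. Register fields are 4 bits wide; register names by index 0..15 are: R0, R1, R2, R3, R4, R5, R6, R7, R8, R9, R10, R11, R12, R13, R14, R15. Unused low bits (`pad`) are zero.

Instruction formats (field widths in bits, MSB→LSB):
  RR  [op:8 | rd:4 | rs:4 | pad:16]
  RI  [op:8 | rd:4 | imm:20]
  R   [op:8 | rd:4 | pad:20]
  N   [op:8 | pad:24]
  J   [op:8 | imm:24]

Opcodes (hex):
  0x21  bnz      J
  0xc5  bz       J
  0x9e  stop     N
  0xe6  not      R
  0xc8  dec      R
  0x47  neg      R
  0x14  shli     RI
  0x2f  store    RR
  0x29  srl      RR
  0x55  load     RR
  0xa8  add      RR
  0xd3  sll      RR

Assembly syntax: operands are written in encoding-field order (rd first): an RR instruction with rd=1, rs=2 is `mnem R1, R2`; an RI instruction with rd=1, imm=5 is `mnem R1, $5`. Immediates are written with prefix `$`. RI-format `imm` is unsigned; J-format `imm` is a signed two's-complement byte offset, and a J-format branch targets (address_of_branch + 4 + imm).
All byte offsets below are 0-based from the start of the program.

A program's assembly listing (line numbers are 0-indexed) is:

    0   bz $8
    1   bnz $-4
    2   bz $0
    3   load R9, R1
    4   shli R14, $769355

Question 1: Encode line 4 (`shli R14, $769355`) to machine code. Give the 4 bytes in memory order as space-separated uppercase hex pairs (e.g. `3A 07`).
4B BD EB 14

4. shli fields op=0x14:8|rd=14:4|imm=769355:20 → word 14ebbd4bh → 4b bd eb 14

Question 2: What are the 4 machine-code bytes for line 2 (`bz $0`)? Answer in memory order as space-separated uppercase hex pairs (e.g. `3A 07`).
line 2 (bz): pack op=0xc5:8|imm=0:24 = 0xc5000000; little→ 00 00 00 c5

00 00 00 C5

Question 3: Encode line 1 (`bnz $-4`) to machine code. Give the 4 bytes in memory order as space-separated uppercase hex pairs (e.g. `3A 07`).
FC FF FF 21

line 1 (bnz): pack op=0x21:8|imm=-4:24 = 0x21fffffc; little→ fc ff ff 21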